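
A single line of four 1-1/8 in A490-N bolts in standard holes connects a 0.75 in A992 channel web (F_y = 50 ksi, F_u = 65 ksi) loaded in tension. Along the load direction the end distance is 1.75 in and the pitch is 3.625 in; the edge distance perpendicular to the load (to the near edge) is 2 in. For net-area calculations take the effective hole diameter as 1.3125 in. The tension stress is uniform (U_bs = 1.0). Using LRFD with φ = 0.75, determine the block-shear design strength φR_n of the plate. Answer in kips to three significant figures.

Shear plane L_v = 1.75 + 3·3.625 = 12.62 in; A_gv = 12.62 × 0.75 = 9.469 in².
A_nv = (12.62 − 3.5·1.3125) × 0.75 = 6.023 in².
A_nt = (2 − 0.5·1.3125) × 0.75 = 1.008 in².
0.6 F_u A_nv = 234.9 kips; 0.6 F_y A_gv = 284.1 kips → shear rupture governs the shear term.
R_n = 234.9 + 1.0 × 65 × 1.008 = 300.4 kips.
Design strength φR_n = 0.75 × 300.4 = 225 kips.

225 kips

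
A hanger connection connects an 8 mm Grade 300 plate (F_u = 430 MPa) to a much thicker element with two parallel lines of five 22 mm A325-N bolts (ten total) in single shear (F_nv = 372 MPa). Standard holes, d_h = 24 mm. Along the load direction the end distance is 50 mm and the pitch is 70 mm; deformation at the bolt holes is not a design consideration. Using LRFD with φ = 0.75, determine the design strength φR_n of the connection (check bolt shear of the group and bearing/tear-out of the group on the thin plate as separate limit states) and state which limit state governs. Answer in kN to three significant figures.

Bolt shear: A_b = π·22²/4 = 380.1 mm²; R_n = 372 × 380.1 × 10 × 1 / 1000 = 1414 kN → 0.75 × 1414 = 1060 kN.
Bearing (1.5 l_c t F_u ≤ 3.0 d t F_u): upper limit = 3.0·22·8·430 / 1000 = 227 kN.
  Edge l_c = 50 − 24/2 = 38 → r_n = 196.1 kN; interior l_c = 70 − 24 = 46 → r_n = 227 kN.
  R_n,bearing = 2·196.1 + 8·227 = 2208 kN → 0.75 × 2208 = 1660 kN.
Bolt shear governs: 1060 kN.

1060 kN (bolt shear governs)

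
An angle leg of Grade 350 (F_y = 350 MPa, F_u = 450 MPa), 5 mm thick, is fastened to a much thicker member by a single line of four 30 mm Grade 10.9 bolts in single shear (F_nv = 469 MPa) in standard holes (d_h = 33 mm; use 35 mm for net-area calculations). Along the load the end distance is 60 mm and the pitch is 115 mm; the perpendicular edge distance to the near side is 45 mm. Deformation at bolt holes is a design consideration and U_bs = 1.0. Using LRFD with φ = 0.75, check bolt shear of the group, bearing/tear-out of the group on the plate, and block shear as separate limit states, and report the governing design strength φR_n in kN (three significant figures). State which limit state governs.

Bolt shear: A_b = π·30²/4 = 706.9 mm²; R_n = 469 × 706.9 × 4 × 1 / 1000 = 1326 kN → 0.75 × 1326 = 995 kN.
Bearing: edge l_c = 43.5, r_n = 117.5 kN; interior l_c = 82, r_n = 162 kN; R_n = 117.5 + 3·162 = 603.5 kN → 453 kN.
Block shear: A_gv = 2025, A_nv = 1412, A_nt = 137.5 mm²; R_n = min(0.6F_uA_nv, 0.6F_yA_gv) + U_bs·F_u·A_nt = 443.2 kN → 332 kN.
Block shear governs: 332 kN.

332 kN (block shear governs)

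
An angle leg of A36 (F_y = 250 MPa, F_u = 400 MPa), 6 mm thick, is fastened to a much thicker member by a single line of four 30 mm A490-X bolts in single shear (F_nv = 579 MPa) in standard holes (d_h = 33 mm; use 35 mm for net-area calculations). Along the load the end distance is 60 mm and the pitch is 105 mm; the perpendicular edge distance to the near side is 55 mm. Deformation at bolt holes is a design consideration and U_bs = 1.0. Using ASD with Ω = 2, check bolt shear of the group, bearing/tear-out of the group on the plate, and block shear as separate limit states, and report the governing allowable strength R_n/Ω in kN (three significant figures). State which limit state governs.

214 kN (block shear governs)

Bolt shear: A_b = π·30²/4 = 706.9 mm²; R_n = 579 × 706.9 × 4 × 1 / 1000 = 1637 kN → 1637 / 2 = 819 kN.
Bearing: edge l_c = 43.5, r_n = 125.3 kN; interior l_c = 72, r_n = 172.8 kN; R_n = 125.3 + 3·172.8 = 643.7 kN → 322 kN.
Block shear: A_gv = 2250, A_nv = 1515, A_nt = 225 mm²; R_n = min(0.6F_uA_nv, 0.6F_yA_gv) + U_bs·F_u·A_nt = 427.5 kN → 214 kN.
Block shear governs: 214 kN.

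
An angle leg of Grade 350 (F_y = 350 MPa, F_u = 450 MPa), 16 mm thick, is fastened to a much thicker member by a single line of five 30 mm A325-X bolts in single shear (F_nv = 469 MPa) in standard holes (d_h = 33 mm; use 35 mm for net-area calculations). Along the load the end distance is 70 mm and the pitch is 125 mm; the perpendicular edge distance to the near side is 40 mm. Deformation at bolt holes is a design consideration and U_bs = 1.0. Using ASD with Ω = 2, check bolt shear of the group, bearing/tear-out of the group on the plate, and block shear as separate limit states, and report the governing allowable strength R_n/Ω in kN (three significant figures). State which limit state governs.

Bolt shear: A_b = π·30²/4 = 706.9 mm²; R_n = 469 × 706.9 × 5 × 1 / 1000 = 1658 kN → 1658 / 2 = 829 kN.
Bearing: edge l_c = 53.5, r_n = 462.2 kN; interior l_c = 92, r_n = 518.4 kN; R_n = 462.2 + 4·518.4 = 2536 kN → 1270 kN.
Block shear: A_gv = 9120, A_nv = 6600, A_nt = 360 mm²; R_n = min(0.6F_uA_nv, 0.6F_yA_gv) + U_bs·F_u·A_nt = 1944 kN → 972 kN.
Bolt shear governs: 829 kN.

829 kN (bolt shear governs)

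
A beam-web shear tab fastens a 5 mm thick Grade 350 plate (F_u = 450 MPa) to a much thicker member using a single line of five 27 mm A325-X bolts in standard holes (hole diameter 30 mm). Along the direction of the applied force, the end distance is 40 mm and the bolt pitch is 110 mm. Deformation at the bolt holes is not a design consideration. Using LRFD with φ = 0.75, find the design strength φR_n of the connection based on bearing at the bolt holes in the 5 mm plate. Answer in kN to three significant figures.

610 kN

Per bolt r_n = 1.5 l_c t F_u ≤ 3.0 d t F_u; upper limit = 3.0 × 27 × 5 × 450 / 1000 = 182.2 kN.
Edge bolt: l_c = 40 − 30/2 = 25 mm → 1.5 × 25 × 5 × 450 / 1000 = 84.38 → r_n = 84.38 kN.
Interior bolts: l_c = 110 − 30 = 80 mm → 1.5 × 80 × 5 × 450 / 1000 = 270 → r_n = 182.2 kN.
R_n = 1 × 84.38 + 4 × 182.2 = 813.4 kN.
Design strength φR_n = 0.75 × 813.4 = 610 kN.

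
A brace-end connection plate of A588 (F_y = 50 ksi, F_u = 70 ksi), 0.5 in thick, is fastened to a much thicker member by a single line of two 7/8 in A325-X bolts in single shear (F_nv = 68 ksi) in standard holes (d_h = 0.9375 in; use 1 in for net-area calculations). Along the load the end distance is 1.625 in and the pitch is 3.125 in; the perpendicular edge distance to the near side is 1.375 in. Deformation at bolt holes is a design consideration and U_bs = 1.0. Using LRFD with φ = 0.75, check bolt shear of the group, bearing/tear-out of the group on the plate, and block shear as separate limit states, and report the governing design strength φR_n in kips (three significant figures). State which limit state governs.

61.3 kips (bolt shear governs)

Bolt shear: A_b = π·0.875²/4 = 0.6013 in²; R_n = 68 × 0.6013 × 2 × 1 = 81.78 kips → 0.75 × 81.78 = 61.3 kips.
Bearing: edge l_c = 1.156, r_n = 48.56 kips; interior l_c = 2.188, r_n = 73.5 kips; R_n = 48.56 + 1·73.5 = 122.1 kips → 91.5 kips.
Block shear: A_gv = 2.375, A_nv = 1.625, A_nt = 0.4375 in²; R_n = min(0.6F_uA_nv, 0.6F_yA_gv) + U_bs·F_u·A_nt = 98.88 kips → 74.2 kips.
Bolt shear governs: 61.3 kips.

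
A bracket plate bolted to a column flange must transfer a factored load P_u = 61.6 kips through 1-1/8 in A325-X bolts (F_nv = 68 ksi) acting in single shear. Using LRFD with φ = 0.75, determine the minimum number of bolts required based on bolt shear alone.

A_b = π·1.125²/4 = 0.994 in².
Per-bolt design strength φR_n = 0.75 × 68 × 0.994 × 1 = 50.69 kips.
n ≥ 61.6 / 50.69 = 1.215 → use 2 bolts.

2 bolts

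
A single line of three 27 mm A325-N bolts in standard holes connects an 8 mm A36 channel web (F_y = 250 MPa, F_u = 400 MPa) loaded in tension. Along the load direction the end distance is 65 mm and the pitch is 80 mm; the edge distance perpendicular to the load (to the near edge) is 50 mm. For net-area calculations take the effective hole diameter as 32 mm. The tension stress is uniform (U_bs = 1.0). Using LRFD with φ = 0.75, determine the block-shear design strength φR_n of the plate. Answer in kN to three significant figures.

Shear plane L_v = 65 + 2·80 = 225 mm; A_gv = 225 × 8 = 1800 mm².
A_nv = (225 − 2.5·32) × 8 = 1160 mm².
A_nt = (50 − 0.5·32) × 8 = 272 mm².
0.6 F_u A_nv = 278.4 kN; 0.6 F_y A_gv = 270 kN → shear yielding governs the shear term.
R_n = 270 + 1.0 × 400 × 272 / 1000 = 378.8 kN.
Design strength φR_n = 0.75 × 378.8 = 284 kN.

284 kN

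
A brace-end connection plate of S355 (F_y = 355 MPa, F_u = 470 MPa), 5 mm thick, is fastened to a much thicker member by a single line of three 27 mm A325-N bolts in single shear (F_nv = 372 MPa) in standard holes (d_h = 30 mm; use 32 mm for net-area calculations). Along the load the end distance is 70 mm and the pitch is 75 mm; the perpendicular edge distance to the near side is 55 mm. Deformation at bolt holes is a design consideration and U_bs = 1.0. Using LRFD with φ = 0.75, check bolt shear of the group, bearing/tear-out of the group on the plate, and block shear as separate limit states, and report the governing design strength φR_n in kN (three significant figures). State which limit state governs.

Bolt shear: A_b = π·27²/4 = 572.6 mm²; R_n = 372 × 572.6 × 3 × 1 / 1000 = 639 kN → 0.75 × 639 = 479 kN.
Bearing: edge l_c = 55, r_n = 152.3 kN; interior l_c = 45, r_n = 126.9 kN; R_n = 152.3 + 2·126.9 = 406.1 kN → 305 kN.
Block shear: A_gv = 1100, A_nv = 700, A_nt = 195 mm²; R_n = min(0.6F_uA_nv, 0.6F_yA_gv) + U_bs·F_u·A_nt = 289.1 kN → 217 kN.
Block shear governs: 217 kN.

217 kN (block shear governs)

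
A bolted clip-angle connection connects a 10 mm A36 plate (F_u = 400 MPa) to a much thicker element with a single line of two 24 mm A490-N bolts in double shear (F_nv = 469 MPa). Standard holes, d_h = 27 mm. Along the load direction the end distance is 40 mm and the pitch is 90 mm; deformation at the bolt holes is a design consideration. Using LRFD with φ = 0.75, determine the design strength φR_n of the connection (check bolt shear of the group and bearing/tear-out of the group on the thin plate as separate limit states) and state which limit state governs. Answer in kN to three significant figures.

268 kN (bearing governs)

Bolt shear: A_b = π·24²/4 = 452.4 mm²; R_n = 469 × 452.4 × 2 × 2 / 1000 = 848.7 kN → 0.75 × 848.7 = 637 kN.
Bearing (1.2 l_c t F_u ≤ 2.4 d t F_u): upper limit = 2.4·24·10·400 / 1000 = 230.4 kN.
  Edge l_c = 40 − 27/2 = 26.5 → r_n = 127.2 kN; interior l_c = 90 − 27 = 63 → r_n = 230.4 kN.
  R_n,bearing = 1·127.2 + 1·230.4 = 357.6 kN → 0.75 × 357.6 = 268 kN.
Bearing governs: 268 kN.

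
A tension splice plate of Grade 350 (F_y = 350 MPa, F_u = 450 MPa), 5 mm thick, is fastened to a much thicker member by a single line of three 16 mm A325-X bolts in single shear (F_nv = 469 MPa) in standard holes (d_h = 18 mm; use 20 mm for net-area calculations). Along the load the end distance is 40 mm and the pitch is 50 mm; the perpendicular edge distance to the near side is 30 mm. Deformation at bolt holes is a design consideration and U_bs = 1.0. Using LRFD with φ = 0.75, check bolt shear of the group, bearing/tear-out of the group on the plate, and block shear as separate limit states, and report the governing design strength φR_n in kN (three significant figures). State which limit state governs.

Bolt shear: A_b = π·16²/4 = 201.1 mm²; R_n = 469 × 201.1 × 3 × 1 / 1000 = 282.9 kN → 0.75 × 282.9 = 212 kN.
Bearing: edge l_c = 31, r_n = 83.7 kN; interior l_c = 32, r_n = 86.4 kN; R_n = 83.7 + 2·86.4 = 256.5 kN → 192 kN.
Block shear: A_gv = 700, A_nv = 450, A_nt = 100 mm²; R_n = min(0.6F_uA_nv, 0.6F_yA_gv) + U_bs·F_u·A_nt = 166.5 kN → 125 kN.
Block shear governs: 125 kN.

125 kN (block shear governs)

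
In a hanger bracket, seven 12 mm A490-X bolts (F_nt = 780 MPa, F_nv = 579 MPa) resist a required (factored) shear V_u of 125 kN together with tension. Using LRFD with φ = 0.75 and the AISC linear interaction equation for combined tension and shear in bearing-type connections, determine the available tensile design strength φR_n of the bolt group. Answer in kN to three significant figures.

A_b = π·12²/4 = 113.1 mm²; f_rv = 125 × 1000 / (7 × 113.1) = 157.9 MPa.
F'_nt = 1.3 F_nt − (F_nt / φF_nv) f_rv = 1.3·780 − (780/(0.75·579))·157.9 = 730.4 MPa, capped at F_nt → F'_nt = 730.4 MPa.
R_n = F'_nt · A_b · n = 730.4 × 113.1 × 7 / 1000 = 578.2 kN.
Design strength φR_n = 0.75 × 578.2 = 434 kN.

434 kN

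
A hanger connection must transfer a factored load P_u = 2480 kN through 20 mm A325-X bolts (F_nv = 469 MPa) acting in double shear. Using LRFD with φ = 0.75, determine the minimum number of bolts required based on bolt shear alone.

12 bolts

A_b = π·20²/4 = 314.2 mm².
Per-bolt design strength φR_n = 0.75 × 469 × 314.2 × 2 / 1000 = 221 kN.
n ≥ 2480 / 221 = 11.22 → use 12 bolts.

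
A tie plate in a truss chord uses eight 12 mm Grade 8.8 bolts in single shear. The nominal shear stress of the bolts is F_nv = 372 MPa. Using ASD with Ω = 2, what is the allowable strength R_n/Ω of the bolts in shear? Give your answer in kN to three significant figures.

A_b = π × 12² / 4 = 113.1 mm².
R_n = F_nv · A_b · n · n_s = 372 × 113.1 × 8 × 1 / 1000 = 336.6 kN.
Allowable strength R_n/Ω = 336.6 / 2 = 168 kN.

168 kN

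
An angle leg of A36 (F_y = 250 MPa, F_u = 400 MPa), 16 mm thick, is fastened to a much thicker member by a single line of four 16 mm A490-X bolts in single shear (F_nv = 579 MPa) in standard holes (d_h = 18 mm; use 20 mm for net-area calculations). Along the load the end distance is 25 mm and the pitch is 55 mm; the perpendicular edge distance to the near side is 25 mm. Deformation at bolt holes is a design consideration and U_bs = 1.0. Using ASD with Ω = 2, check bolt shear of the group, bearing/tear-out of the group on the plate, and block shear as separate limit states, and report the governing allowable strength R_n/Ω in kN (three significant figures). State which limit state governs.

Bolt shear: A_b = π·16²/4 = 201.1 mm²; R_n = 579 × 201.1 × 4 × 1 / 1000 = 465.7 kN → 465.7 / 2 = 233 kN.
Bearing: edge l_c = 16, r_n = 122.9 kN; interior l_c = 37, r_n = 245.8 kN; R_n = 122.9 + 3·245.8 = 860.2 kN → 430 kN.
Block shear: A_gv = 3040, A_nv = 1920, A_nt = 240 mm²; R_n = min(0.6F_uA_nv, 0.6F_yA_gv) + U_bs·F_u·A_nt = 552 kN → 276 kN.
Bolt shear governs: 233 kN.

233 kN (bolt shear governs)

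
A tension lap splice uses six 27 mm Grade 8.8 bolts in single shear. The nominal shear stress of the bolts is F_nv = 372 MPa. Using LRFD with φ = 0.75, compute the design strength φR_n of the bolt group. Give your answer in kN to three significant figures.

A_b = π × 27² / 4 = 572.6 mm².
R_n = F_nv · A_b · n · n_s = 372 × 572.6 × 6 × 1 / 1000 = 1278 kN.
Design strength φR_n = 0.75 × 1278 = 958 kN.

958 kN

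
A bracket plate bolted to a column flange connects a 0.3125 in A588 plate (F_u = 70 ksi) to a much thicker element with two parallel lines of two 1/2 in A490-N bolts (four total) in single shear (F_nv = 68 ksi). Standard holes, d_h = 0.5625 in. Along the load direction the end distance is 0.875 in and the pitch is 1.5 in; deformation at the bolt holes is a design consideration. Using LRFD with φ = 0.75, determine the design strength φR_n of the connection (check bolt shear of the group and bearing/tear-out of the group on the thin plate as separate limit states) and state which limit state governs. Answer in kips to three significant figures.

Bolt shear: A_b = π·0.5²/4 = 0.1963 in²; R_n = 68 × 0.1963 × 4 × 1 = 53.41 kips → 0.75 × 53.41 = 40.1 kips.
Bearing (1.2 l_c t F_u ≤ 2.4 d t F_u): upper limit = 2.4·0.5·0.3125·70 = 26.25 kips.
  Edge l_c = 0.875 − 0.5625/2 = 0.5938 → r_n = 15.59 kips; interior l_c = 1.5 − 0.5625 = 0.9375 → r_n = 24.61 kips.
  R_n,bearing = 2·15.59 + 2·24.61 = 80.39 kips → 0.75 × 80.39 = 60.3 kips.
Bolt shear governs: 40.1 kips.

40.1 kips (bolt shear governs)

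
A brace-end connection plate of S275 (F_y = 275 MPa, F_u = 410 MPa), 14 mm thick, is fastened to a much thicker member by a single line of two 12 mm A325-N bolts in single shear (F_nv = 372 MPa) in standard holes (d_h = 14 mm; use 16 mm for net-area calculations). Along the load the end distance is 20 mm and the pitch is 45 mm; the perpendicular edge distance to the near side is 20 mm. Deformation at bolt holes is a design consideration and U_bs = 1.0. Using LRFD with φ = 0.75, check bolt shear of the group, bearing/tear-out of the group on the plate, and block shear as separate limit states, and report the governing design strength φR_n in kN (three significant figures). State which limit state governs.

63.1 kN (bolt shear governs)

Bolt shear: A_b = π·12²/4 = 113.1 mm²; R_n = 372 × 113.1 × 2 × 1 / 1000 = 84.14 kN → 0.75 × 84.14 = 63.1 kN.
Bearing: edge l_c = 13, r_n = 89.54 kN; interior l_c = 31, r_n = 165.3 kN; R_n = 89.54 + 1·165.3 = 254.9 kN → 191 kN.
Block shear: A_gv = 910, A_nv = 574, A_nt = 168 mm²; R_n = min(0.6F_uA_nv, 0.6F_yA_gv) + U_bs·F_u·A_nt = 210.1 kN → 158 kN.
Bolt shear governs: 63.1 kN.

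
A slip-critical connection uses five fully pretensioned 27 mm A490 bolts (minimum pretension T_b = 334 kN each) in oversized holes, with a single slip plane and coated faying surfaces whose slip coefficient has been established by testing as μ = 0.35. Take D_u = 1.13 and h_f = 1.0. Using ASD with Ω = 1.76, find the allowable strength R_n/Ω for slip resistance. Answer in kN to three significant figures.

375 kN

R_n = μ · D_u · h_f · T_b · n_s · n_b = 0.35 × 1.13 × 1.0 × 334 × 1 × 5 = 660.5 kN.
Allowable strength R_n/Ω = 660.5 / 1.76 = 375 kN.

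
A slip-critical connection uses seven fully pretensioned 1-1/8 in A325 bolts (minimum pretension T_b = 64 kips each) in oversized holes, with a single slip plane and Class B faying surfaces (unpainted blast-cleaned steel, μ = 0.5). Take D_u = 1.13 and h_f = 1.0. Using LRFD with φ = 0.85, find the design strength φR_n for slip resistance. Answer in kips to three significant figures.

R_n = μ · D_u · h_f · T_b · n_s · n_b = 0.5 × 1.13 × 1.0 × 64 × 1 × 7 = 253.1 kips.
Design strength φR_n = 0.85 × 253.1 = 215 kips.

215 kips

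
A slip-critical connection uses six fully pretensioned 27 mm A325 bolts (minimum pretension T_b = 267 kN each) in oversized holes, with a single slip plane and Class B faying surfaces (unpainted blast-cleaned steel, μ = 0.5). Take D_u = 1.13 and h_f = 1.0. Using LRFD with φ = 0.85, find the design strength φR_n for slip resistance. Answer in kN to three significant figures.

769 kN

R_n = μ · D_u · h_f · T_b · n_s · n_b = 0.5 × 1.13 × 1.0 × 267 × 1 × 6 = 905.1 kN.
Design strength φR_n = 0.85 × 905.1 = 769 kN.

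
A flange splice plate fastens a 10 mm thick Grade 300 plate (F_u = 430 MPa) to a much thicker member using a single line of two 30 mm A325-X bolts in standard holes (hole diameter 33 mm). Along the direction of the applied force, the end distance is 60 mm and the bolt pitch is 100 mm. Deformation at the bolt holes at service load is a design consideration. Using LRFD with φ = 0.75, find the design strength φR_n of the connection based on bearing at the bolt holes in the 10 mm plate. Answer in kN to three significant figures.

Per bolt r_n = 1.2 l_c t F_u ≤ 2.4 d t F_u; upper limit = 2.4 × 30 × 10 × 430 / 1000 = 309.6 kN.
Edge bolt: l_c = 60 − 33/2 = 43.5 mm → 1.2 × 43.5 × 10 × 430 / 1000 = 224.5 → r_n = 224.5 kN.
Interior bolts: l_c = 100 − 33 = 67 mm → 1.2 × 67 × 10 × 430 / 1000 = 345.7 → r_n = 309.6 kN.
R_n = 1 × 224.5 + 1 × 309.6 = 534.1 kN.
Design strength φR_n = 0.75 × 534.1 = 401 kN.

401 kN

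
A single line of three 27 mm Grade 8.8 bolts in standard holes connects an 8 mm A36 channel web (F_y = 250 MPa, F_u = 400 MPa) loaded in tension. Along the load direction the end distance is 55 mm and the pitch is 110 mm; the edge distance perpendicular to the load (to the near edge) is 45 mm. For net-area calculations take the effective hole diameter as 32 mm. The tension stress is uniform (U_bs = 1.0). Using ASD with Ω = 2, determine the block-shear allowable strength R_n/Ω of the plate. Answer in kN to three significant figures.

211 kN

Shear plane L_v = 55 + 2·110 = 275 mm; A_gv = 275 × 8 = 2200 mm².
A_nv = (275 − 2.5·32) × 8 = 1560 mm².
A_nt = (45 − 0.5·32) × 8 = 232 mm².
0.6 F_u A_nv = 374.4 kN; 0.6 F_y A_gv = 330 kN → shear yielding governs the shear term.
R_n = 330 + 1.0 × 400 × 232 / 1000 = 422.8 kN.
Allowable strength R_n/Ω = 422.8 / 2 = 211 kN.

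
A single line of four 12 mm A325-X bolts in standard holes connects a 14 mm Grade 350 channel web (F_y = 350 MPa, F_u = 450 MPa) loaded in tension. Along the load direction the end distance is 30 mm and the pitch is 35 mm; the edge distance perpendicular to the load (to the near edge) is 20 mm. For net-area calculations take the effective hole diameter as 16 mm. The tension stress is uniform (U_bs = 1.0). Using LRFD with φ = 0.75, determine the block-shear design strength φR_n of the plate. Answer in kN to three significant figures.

Shear plane L_v = 30 + 3·35 = 135 mm; A_gv = 135 × 14 = 1890 mm².
A_nv = (135 − 3.5·16) × 14 = 1106 mm².
A_nt = (20 − 0.5·16) × 14 = 168 mm².
0.6 F_u A_nv = 298.6 kN; 0.6 F_y A_gv = 396.9 kN → shear rupture governs the shear term.
R_n = 298.6 + 1.0 × 450 × 168 / 1000 = 374.2 kN.
Design strength φR_n = 0.75 × 374.2 = 281 kN.

281 kN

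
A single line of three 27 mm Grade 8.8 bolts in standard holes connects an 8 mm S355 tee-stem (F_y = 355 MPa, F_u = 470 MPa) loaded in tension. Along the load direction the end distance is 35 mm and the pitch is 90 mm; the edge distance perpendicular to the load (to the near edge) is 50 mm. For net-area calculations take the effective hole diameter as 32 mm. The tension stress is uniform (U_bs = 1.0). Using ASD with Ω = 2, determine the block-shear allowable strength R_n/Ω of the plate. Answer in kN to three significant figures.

216 kN

Shear plane L_v = 35 + 2·90 = 215 mm; A_gv = 215 × 8 = 1720 mm².
A_nv = (215 − 2.5·32) × 8 = 1080 mm².
A_nt = (50 − 0.5·32) × 8 = 272 mm².
0.6 F_u A_nv = 304.6 kN; 0.6 F_y A_gv = 366.4 kN → shear rupture governs the shear term.
R_n = 304.6 + 1.0 × 470 × 272 / 1000 = 432.4 kN.
Allowable strength R_n/Ω = 432.4 / 2 = 216 kN.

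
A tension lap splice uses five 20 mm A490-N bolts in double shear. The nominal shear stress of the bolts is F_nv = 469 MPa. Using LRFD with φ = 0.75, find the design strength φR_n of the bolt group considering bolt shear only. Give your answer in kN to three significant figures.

A_b = π × 20² / 4 = 314.2 mm².
R_n = F_nv · A_b · n · n_s = 469 × 314.2 × 5 × 2 / 1000 = 1473 kN.
Design strength φR_n = 0.75 × 1473 = 1110 kN.

1110 kN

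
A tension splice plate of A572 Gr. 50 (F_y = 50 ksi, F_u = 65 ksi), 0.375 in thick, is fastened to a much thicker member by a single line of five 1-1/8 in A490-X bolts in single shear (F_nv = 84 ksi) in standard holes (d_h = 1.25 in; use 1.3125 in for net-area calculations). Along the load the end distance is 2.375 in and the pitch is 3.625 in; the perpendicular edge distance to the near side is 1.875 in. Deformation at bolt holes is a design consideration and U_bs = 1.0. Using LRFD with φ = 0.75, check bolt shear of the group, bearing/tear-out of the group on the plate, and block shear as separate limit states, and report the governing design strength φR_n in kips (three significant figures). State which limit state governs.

Bolt shear: A_b = π·1.125²/4 = 0.994 in²; R_n = 84 × 0.994 × 5 × 1 = 417.5 kips → 0.75 × 417.5 = 313 kips.
Bearing: edge l_c = 1.75, r_n = 51.19 kips; interior l_c = 2.375, r_n = 65.81 kips; R_n = 51.19 + 4·65.81 = 314.4 kips → 236 kips.
Block shear: A_gv = 6.328, A_nv = 4.113, A_nt = 0.457 in²; R_n = min(0.6F_uA_nv, 0.6F_yA_gv) + U_bs·F_u·A_nt = 190.1 kips → 143 kips.
Block shear governs: 143 kips.

143 kips (block shear governs)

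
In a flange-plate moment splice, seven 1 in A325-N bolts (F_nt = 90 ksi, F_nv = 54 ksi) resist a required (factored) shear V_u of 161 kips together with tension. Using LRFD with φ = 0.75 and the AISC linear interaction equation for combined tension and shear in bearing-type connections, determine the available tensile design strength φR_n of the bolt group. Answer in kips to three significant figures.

A_b = π·1²/4 = 0.7854 in²; f_rv = 161 / (7 × 0.7854) = 29.28 ksi.
F'_nt = 1.3 F_nt − (F_nt / φF_nv) f_rv = 1.3·90 − (90/(0.75·54))·29.28 = 51.92 ksi, capped at F_nt → F'_nt = 51.92 ksi.
R_n = F'_nt · A_b · n = 51.92 × 0.7854 × 7 = 285.5 kips.
Design strength φR_n = 0.75 × 285.5 = 214 kips.

214 kips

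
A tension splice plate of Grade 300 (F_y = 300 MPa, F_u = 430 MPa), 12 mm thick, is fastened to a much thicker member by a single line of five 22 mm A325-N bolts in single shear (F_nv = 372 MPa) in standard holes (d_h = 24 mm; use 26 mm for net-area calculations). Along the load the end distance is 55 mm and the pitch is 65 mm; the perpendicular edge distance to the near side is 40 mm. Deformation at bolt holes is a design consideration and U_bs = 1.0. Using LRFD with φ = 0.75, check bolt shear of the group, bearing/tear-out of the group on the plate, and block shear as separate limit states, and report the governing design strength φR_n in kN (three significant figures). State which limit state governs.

Bolt shear: A_b = π·22²/4 = 380.1 mm²; R_n = 372 × 380.1 × 5 × 1 / 1000 = 707 kN → 0.75 × 707 = 530 kN.
Bearing: edge l_c = 43, r_n = 266.3 kN; interior l_c = 41, r_n = 253.9 kN; R_n = 266.3 + 4·253.9 = 1282 kN → 961 kN.
Block shear: A_gv = 3780, A_nv = 2376, A_nt = 324 mm²; R_n = min(0.6F_uA_nv, 0.6F_yA_gv) + U_bs·F_u·A_nt = 752.3 kN → 564 kN.
Bolt shear governs: 530 kN.

530 kN (bolt shear governs)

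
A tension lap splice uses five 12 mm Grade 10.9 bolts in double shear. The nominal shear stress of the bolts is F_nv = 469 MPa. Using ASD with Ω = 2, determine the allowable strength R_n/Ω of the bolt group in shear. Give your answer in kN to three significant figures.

A_b = π × 12² / 4 = 113.1 mm².
R_n = F_nv · A_b · n · n_s = 469 × 113.1 × 5 × 2 / 1000 = 530.4 kN.
Allowable strength R_n/Ω = 530.4 / 2 = 265 kN.

265 kN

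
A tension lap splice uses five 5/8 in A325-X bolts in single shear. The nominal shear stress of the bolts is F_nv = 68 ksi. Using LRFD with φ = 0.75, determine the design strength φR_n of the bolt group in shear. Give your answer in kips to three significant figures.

A_b = π × 0.625² / 4 = 0.3068 in².
R_n = F_nv · A_b · n · n_s = 68 × 0.3068 × 5 × 1 = 104.3 kips.
Design strength φR_n = 0.75 × 104.3 = 78.2 kips.

78.2 kips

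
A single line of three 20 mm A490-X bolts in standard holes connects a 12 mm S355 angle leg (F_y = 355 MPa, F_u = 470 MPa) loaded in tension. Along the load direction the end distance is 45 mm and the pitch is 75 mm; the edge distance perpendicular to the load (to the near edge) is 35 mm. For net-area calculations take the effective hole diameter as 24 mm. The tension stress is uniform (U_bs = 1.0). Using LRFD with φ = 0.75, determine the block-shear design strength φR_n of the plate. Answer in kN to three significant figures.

Shear plane L_v = 45 + 2·75 = 195 mm; A_gv = 195 × 12 = 2340 mm².
A_nv = (195 − 2.5·24) × 12 = 1620 mm².
A_nt = (35 − 0.5·24) × 12 = 276 mm².
0.6 F_u A_nv = 456.8 kN; 0.6 F_y A_gv = 498.4 kN → shear rupture governs the shear term.
R_n = 456.8 + 1.0 × 470 × 276 / 1000 = 586.6 kN.
Design strength φR_n = 0.75 × 586.6 = 440 kN.

440 kN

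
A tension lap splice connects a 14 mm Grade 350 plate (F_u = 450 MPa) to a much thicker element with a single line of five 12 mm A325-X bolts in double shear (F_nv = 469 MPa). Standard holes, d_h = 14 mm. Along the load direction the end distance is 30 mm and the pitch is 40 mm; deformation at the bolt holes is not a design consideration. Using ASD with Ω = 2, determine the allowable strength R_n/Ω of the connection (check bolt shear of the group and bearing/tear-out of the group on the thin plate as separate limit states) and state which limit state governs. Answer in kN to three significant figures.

265 kN (bolt shear governs)

Bolt shear: A_b = π·12²/4 = 113.1 mm²; R_n = 469 × 113.1 × 5 × 2 / 1000 = 530.4 kN → 530.4 / 2 = 265 kN.
Bearing (1.5 l_c t F_u ≤ 3.0 d t F_u): upper limit = 3.0·12·14·450 / 1000 = 226.8 kN.
  Edge l_c = 30 − 14/2 = 23 → r_n = 217.3 kN; interior l_c = 40 − 14 = 26 → r_n = 226.8 kN.
  R_n,bearing = 1·217.3 + 4·226.8 = 1125 kN → 1125 / 2 = 562 kN.
Bolt shear governs: 265 kN.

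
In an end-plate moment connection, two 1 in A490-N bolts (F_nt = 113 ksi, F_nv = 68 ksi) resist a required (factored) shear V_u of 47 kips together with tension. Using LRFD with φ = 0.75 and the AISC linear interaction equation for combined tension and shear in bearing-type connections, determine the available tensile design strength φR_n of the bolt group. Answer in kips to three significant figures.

A_b = π·1²/4 = 0.7854 in²; f_rv = 47 / (2 × 0.7854) = 29.92 ksi.
F'_nt = 1.3 F_nt − (F_nt / φF_nv) f_rv = 1.3·113 − (113/(0.75·68))·29.92 = 80.6 ksi, capped at F_nt → F'_nt = 80.6 ksi.
R_n = F'_nt · A_b · n = 80.6 × 0.7854 × 2 = 126.6 kips.
Design strength φR_n = 0.75 × 126.6 = 95 kips.

95 kips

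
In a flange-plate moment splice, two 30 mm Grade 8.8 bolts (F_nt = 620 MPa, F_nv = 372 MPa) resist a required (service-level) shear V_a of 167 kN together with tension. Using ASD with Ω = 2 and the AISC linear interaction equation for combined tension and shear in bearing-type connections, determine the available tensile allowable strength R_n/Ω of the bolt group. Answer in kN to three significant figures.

291 kN

A_b = π·30²/4 = 706.9 mm²; f_rv = 167 × 1000 / (2 × 706.9) = 118.1 MPa.
F'_nt = 1.3 F_nt − (Ω F_nt / F_nv) f_rv = 1.3·620 − (2·620/372)·118.1 = 412.2 MPa, capped at F_nt → F'_nt = 412.2 MPa.
R_n = F'_nt · A_b · n = 412.2 × 706.9 × 2 / 1000 = 582.8 kN.
Allowable strength R_n/Ω = 582.8 / 2 = 291 kN.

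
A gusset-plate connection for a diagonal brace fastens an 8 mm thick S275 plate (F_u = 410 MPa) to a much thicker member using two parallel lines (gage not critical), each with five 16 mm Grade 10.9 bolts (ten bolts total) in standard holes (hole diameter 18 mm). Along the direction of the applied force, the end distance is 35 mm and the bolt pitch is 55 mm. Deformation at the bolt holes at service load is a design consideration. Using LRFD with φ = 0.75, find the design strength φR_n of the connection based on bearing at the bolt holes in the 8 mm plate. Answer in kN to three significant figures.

909 kN

Per bolt r_n = 1.2 l_c t F_u ≤ 2.4 d t F_u; upper limit = 2.4 × 16 × 8 × 410 / 1000 = 126 kN.
Edge bolt: l_c = 35 − 18/2 = 26 mm → 1.2 × 26 × 8 × 410 / 1000 = 102.3 → r_n = 102.3 kN.
Interior bolts: l_c = 55 − 18 = 37 mm → 1.2 × 37 × 8 × 410 / 1000 = 145.6 → r_n = 126 kN.
R_n = 2 × 102.3 + 8 × 126 = 1212 kN.
Design strength φR_n = 0.75 × 1212 = 909 kN.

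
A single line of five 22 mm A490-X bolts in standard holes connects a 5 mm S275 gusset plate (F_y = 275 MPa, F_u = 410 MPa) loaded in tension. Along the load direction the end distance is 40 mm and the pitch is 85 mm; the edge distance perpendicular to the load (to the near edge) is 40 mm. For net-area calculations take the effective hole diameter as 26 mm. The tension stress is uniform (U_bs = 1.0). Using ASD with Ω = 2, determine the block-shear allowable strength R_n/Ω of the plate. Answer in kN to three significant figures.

184 kN

Shear plane L_v = 40 + 4·85 = 380 mm; A_gv = 380 × 5 = 1900 mm².
A_nv = (380 − 4.5·26) × 5 = 1315 mm².
A_nt = (40 − 0.5·26) × 5 = 135 mm².
0.6 F_u A_nv = 323.5 kN; 0.6 F_y A_gv = 313.5 kN → shear yielding governs the shear term.
R_n = 313.5 + 1.0 × 410 × 135 / 1000 = 368.9 kN.
Allowable strength R_n/Ω = 368.9 / 2 = 184 kN.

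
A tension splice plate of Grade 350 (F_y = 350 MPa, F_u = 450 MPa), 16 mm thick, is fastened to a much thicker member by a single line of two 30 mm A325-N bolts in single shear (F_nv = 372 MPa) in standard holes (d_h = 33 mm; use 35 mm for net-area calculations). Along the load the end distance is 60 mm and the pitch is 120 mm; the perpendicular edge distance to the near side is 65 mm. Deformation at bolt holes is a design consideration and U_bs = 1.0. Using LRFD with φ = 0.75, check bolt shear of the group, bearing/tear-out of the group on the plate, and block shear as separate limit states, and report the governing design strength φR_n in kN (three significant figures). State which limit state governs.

Bolt shear: A_b = π·30²/4 = 706.9 mm²; R_n = 372 × 706.9 × 2 × 1 / 1000 = 525.9 kN → 0.75 × 525.9 = 394 kN.
Bearing: edge l_c = 43.5, r_n = 375.8 kN; interior l_c = 87, r_n = 518.4 kN; R_n = 375.8 + 1·518.4 = 894.2 kN → 671 kN.
Block shear: A_gv = 2880, A_nv = 2040, A_nt = 760 mm²; R_n = min(0.6F_uA_nv, 0.6F_yA_gv) + U_bs·F_u·A_nt = 892.8 kN → 670 kN.
Bolt shear governs: 394 kN.

394 kN (bolt shear governs)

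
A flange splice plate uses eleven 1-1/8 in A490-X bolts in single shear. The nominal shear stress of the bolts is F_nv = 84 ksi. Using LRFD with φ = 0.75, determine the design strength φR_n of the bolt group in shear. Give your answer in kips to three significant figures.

689 kips

A_b = π × 1.125² / 4 = 0.994 in².
R_n = F_nv · A_b · n · n_s = 84 × 0.994 × 11 × 1 = 918.5 kips.
Design strength φR_n = 0.75 × 918.5 = 689 kips.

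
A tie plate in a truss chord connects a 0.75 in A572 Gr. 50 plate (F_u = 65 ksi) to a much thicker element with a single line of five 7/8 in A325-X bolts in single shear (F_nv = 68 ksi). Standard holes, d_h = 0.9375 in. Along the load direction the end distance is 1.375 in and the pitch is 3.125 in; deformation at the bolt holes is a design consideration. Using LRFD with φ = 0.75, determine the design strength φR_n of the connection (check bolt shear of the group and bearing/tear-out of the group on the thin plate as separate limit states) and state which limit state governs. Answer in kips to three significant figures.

153 kips (bolt shear governs)

Bolt shear: A_b = π·0.875²/4 = 0.6013 in²; R_n = 68 × 0.6013 × 5 × 1 = 204.4 kips → 0.75 × 204.4 = 153 kips.
Bearing (1.2 l_c t F_u ≤ 2.4 d t F_u): upper limit = 2.4·0.875·0.75·65 = 102.4 kips.
  Edge l_c = 1.375 − 0.9375/2 = 0.9062 → r_n = 53.02 kips; interior l_c = 3.125 − 0.9375 = 2.188 → r_n = 102.4 kips.
  R_n,bearing = 1·53.02 + 4·102.4 = 462.5 kips → 0.75 × 462.5 = 347 kips.
Bolt shear governs: 153 kips.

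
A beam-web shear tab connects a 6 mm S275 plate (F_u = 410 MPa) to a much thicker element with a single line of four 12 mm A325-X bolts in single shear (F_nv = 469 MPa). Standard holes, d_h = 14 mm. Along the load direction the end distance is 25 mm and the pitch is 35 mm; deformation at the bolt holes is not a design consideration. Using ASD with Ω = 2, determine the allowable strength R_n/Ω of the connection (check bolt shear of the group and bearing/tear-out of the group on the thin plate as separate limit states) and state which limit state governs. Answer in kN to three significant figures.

Bolt shear: A_b = π·12²/4 = 113.1 mm²; R_n = 469 × 113.1 × 4 × 1 / 1000 = 212.2 kN → 212.2 / 2 = 106 kN.
Bearing (1.5 l_c t F_u ≤ 3.0 d t F_u): upper limit = 3.0·12·6·410 / 1000 = 88.56 kN.
  Edge l_c = 25 − 14/2 = 18 → r_n = 66.42 kN; interior l_c = 35 − 14 = 21 → r_n = 77.49 kN.
  R_n,bearing = 1·66.42 + 3·77.49 = 298.9 kN → 298.9 / 2 = 149 kN.
Bolt shear governs: 106 kN.

106 kN (bolt shear governs)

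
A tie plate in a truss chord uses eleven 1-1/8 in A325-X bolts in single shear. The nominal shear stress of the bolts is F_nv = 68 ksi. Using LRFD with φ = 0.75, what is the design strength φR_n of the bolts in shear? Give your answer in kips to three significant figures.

558 kips

A_b = π × 1.125² / 4 = 0.994 in².
R_n = F_nv · A_b · n · n_s = 68 × 0.994 × 11 × 1 = 743.5 kips.
Design strength φR_n = 0.75 × 743.5 = 558 kips.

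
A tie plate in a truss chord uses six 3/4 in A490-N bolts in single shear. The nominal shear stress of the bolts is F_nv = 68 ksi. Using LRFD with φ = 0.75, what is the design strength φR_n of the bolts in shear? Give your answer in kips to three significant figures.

135 kips

A_b = π × 0.75² / 4 = 0.4418 in².
R_n = F_nv · A_b · n · n_s = 68 × 0.4418 × 6 × 1 = 180.2 kips.
Design strength φR_n = 0.75 × 180.2 = 135 kips.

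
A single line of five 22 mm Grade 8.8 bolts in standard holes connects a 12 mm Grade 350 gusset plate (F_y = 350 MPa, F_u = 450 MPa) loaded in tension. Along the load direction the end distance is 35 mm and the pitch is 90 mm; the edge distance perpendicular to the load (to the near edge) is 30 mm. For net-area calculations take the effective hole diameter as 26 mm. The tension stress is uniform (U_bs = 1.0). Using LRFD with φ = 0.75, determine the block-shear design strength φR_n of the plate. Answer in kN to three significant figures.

Shear plane L_v = 35 + 4·90 = 395 mm; A_gv = 395 × 12 = 4740 mm².
A_nv = (395 − 4.5·26) × 12 = 3336 mm².
A_nt = (30 − 0.5·26) × 12 = 204 mm².
0.6 F_u A_nv = 900.7 kN; 0.6 F_y A_gv = 995.4 kN → shear rupture governs the shear term.
R_n = 900.7 + 1.0 × 450 × 204 / 1000 = 992.5 kN.
Design strength φR_n = 0.75 × 992.5 = 744 kN.

744 kN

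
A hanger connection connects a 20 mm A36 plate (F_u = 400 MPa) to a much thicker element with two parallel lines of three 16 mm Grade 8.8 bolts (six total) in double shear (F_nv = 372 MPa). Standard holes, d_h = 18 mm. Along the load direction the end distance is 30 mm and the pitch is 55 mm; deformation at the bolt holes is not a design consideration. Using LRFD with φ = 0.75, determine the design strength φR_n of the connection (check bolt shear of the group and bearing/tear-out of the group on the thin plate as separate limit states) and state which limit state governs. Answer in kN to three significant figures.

673 kN (bolt shear governs)

Bolt shear: A_b = π·16²/4 = 201.1 mm²; R_n = 372 × 201.1 × 6 × 2 / 1000 = 897.5 kN → 0.75 × 897.5 = 673 kN.
Bearing (1.5 l_c t F_u ≤ 3.0 d t F_u): upper limit = 3.0·16·20·400 / 1000 = 384 kN.
  Edge l_c = 30 − 18/2 = 21 → r_n = 252 kN; interior l_c = 55 − 18 = 37 → r_n = 384 kN.
  R_n,bearing = 2·252 + 4·384 = 2040 kN → 0.75 × 2040 = 1530 kN.
Bolt shear governs: 673 kN.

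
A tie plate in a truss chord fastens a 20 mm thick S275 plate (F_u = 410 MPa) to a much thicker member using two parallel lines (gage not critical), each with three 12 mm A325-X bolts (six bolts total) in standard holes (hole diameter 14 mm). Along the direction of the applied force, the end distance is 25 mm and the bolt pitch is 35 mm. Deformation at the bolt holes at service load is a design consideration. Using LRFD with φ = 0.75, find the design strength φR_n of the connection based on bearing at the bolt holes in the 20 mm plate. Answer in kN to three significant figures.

886 kN

Per bolt r_n = 1.2 l_c t F_u ≤ 2.4 d t F_u; upper limit = 2.4 × 12 × 20 × 410 / 1000 = 236.2 kN.
Edge bolt: l_c = 25 − 14/2 = 18 mm → 1.2 × 18 × 20 × 410 / 1000 = 177.1 → r_n = 177.1 kN.
Interior bolts: l_c = 35 − 14 = 21 mm → 1.2 × 21 × 20 × 410 / 1000 = 206.6 → r_n = 206.6 kN.
R_n = 2 × 177.1 + 4 × 206.6 = 1181 kN.
Design strength φR_n = 0.75 × 1181 = 886 kN.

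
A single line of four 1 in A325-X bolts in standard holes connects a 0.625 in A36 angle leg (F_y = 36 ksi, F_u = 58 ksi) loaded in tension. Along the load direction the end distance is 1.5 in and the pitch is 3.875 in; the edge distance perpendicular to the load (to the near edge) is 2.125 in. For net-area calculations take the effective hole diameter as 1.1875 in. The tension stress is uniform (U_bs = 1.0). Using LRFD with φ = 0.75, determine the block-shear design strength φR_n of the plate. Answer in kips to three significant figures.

175 kips

Shear plane L_v = 1.5 + 3·3.875 = 13.12 in; A_gv = 13.12 × 0.625 = 8.203 in².
A_nv = (13.12 − 3.5·1.1875) × 0.625 = 5.605 in².
A_nt = (2.125 − 0.5·1.1875) × 0.625 = 0.957 in².
0.6 F_u A_nv = 195.1 kips; 0.6 F_y A_gv = 177.2 kips → shear yielding governs the shear term.
R_n = 177.2 + 1.0 × 58 × 0.957 = 232.7 kips.
Design strength φR_n = 0.75 × 232.7 = 175 kips.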